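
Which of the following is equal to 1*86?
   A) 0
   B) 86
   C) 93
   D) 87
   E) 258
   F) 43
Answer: B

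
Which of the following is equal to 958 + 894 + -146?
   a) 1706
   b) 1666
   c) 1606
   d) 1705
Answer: a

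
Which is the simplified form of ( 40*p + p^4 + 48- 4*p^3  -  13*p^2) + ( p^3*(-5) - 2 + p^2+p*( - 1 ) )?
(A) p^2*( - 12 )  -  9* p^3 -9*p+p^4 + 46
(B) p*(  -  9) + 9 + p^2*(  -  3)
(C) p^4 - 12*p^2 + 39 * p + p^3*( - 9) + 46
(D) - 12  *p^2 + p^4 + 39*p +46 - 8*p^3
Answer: C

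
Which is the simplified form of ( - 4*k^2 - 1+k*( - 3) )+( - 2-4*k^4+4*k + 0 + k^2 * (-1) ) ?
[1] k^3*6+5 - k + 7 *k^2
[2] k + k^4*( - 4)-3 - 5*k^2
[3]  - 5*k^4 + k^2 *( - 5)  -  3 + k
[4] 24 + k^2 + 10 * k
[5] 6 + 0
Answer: 2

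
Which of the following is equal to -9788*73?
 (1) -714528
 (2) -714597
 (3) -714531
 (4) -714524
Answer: 4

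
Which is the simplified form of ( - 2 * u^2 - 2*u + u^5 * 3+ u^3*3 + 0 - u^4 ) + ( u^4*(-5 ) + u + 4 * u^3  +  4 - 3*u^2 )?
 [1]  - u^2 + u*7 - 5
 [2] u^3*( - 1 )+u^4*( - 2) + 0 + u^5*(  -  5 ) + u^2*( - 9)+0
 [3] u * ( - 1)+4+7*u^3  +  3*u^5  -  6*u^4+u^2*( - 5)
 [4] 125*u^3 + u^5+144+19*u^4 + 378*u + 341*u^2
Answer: 3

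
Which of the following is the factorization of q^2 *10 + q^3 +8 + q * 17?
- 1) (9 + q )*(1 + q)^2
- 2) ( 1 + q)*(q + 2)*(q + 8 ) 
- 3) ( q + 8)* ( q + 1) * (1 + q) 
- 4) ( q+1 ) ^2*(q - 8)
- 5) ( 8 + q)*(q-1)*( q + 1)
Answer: 3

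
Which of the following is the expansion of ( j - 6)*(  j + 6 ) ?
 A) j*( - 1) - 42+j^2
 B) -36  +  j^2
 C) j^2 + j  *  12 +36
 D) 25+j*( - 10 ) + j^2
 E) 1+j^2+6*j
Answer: B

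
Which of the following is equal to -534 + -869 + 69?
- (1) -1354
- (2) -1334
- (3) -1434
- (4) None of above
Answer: 2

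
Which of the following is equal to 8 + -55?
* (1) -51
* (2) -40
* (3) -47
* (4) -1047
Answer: 3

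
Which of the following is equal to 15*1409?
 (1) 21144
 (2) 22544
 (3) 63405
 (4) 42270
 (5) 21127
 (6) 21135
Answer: 6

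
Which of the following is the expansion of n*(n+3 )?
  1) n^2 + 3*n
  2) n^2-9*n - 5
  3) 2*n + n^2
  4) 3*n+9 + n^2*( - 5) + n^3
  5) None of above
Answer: 1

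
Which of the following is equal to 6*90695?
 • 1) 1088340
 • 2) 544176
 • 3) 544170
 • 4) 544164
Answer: 3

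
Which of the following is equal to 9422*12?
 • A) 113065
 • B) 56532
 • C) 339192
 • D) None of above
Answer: D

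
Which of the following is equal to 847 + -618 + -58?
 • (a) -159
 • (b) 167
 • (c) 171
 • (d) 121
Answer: c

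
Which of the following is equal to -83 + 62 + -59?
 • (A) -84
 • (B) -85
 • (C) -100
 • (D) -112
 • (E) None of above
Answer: E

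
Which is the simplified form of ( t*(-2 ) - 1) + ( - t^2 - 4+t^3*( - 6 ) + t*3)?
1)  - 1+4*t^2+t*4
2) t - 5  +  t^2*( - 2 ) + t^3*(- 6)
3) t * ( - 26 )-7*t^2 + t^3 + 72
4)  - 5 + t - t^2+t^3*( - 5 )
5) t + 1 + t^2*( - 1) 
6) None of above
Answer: 6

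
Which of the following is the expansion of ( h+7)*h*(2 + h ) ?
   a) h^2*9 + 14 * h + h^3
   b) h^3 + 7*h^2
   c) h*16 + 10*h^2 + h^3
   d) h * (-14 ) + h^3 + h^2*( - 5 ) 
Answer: a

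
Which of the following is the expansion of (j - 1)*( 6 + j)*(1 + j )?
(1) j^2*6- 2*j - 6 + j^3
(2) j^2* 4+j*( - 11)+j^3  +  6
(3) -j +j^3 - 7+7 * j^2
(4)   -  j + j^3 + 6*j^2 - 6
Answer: 4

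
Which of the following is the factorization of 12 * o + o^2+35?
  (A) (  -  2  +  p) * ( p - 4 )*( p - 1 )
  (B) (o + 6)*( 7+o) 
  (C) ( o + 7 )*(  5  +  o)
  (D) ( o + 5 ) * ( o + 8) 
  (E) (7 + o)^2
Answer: C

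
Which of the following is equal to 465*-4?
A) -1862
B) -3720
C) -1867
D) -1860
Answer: D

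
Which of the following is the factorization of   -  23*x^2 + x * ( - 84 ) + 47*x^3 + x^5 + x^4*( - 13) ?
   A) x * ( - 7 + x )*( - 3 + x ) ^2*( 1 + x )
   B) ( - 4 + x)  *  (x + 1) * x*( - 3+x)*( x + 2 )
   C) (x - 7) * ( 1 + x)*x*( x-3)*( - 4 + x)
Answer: C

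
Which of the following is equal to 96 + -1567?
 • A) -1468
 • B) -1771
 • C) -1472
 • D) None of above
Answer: D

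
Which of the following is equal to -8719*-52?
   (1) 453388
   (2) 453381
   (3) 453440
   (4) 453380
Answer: 1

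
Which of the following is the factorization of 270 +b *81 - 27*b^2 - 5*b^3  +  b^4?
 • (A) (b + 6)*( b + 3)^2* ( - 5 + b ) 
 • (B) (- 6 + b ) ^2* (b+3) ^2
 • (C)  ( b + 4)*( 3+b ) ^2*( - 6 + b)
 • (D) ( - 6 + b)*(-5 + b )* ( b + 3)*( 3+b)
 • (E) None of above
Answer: D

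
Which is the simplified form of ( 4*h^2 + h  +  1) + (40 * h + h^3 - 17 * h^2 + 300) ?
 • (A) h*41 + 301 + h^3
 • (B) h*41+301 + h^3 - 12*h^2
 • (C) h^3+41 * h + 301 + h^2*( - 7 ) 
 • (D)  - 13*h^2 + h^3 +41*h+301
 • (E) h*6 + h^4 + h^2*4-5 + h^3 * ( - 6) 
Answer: D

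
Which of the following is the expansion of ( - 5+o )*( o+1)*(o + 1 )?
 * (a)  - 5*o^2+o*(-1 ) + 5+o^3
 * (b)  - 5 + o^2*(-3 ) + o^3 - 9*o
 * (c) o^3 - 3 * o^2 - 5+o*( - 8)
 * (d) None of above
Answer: b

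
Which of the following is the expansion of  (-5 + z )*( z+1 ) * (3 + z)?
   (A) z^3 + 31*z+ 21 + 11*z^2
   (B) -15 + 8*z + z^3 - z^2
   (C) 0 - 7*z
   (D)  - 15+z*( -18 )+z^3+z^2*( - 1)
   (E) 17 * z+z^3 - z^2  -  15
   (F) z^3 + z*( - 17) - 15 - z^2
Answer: F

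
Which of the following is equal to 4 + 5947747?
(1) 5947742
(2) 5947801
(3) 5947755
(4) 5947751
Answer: 4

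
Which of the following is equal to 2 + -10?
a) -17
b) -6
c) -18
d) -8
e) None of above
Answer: d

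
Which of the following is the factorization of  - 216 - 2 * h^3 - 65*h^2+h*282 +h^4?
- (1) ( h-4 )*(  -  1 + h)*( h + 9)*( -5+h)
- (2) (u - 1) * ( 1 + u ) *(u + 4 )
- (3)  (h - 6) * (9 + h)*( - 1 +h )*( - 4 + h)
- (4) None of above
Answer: 3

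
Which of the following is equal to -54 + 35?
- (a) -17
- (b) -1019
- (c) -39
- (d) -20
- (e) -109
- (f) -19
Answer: f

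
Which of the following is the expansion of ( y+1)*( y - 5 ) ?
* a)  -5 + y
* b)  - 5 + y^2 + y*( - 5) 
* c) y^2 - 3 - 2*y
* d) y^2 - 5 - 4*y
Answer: d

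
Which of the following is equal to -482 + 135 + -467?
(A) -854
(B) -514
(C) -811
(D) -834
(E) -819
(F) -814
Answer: F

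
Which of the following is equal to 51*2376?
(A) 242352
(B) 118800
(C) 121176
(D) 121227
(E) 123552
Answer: C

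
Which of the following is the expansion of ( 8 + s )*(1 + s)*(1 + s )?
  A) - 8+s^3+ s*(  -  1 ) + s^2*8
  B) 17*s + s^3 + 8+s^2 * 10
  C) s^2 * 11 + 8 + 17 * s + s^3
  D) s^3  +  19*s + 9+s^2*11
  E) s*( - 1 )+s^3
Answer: B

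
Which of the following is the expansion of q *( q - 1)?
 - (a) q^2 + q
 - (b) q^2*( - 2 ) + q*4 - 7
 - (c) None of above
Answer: c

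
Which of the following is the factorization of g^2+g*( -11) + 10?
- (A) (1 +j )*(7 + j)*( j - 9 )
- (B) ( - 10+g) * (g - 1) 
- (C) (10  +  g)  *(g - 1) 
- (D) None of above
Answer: B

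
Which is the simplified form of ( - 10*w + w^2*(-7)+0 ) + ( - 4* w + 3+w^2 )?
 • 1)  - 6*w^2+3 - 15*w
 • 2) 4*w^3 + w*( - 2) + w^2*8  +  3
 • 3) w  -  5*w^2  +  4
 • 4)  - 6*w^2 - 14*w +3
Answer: 4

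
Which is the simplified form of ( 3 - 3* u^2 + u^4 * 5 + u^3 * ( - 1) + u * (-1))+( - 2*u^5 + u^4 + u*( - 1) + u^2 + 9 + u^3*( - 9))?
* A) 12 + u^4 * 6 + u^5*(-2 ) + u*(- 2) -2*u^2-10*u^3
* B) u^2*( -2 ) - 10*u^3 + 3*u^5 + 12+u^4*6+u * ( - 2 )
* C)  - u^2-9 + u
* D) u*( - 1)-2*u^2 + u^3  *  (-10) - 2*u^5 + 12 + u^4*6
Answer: A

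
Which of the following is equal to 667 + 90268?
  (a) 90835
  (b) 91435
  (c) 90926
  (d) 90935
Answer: d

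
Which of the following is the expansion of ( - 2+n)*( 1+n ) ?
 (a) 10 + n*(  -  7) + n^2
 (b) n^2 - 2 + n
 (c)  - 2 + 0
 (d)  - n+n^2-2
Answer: d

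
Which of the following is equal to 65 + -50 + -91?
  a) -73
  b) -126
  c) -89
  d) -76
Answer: d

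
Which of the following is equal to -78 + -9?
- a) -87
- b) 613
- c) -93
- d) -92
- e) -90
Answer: a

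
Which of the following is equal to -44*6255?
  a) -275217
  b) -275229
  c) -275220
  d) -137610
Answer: c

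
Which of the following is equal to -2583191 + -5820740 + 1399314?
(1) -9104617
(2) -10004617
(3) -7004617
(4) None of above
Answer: 3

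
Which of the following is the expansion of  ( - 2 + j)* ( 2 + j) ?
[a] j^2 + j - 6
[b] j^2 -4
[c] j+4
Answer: b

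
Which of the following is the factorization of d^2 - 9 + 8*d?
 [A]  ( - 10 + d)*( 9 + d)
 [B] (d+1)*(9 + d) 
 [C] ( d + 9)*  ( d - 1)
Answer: C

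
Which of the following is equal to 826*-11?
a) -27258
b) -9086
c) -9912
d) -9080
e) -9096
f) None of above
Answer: b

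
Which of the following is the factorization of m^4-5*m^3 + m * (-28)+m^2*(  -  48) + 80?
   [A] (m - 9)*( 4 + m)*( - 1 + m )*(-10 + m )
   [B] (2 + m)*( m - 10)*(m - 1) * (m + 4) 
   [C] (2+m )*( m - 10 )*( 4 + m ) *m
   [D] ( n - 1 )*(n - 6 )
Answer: B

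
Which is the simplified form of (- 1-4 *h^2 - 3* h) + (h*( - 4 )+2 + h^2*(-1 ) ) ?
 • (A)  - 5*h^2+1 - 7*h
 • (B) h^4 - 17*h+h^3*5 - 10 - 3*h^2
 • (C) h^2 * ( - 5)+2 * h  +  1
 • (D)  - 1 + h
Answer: A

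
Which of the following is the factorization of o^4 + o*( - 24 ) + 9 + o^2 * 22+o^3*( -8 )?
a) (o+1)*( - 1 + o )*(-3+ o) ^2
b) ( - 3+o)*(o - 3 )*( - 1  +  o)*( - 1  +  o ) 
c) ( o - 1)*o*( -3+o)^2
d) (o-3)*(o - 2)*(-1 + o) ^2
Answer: b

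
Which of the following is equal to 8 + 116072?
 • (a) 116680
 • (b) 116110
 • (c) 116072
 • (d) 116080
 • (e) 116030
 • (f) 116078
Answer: d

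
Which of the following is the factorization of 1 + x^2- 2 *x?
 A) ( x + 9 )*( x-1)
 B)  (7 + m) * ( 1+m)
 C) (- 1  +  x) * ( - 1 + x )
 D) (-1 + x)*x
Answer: C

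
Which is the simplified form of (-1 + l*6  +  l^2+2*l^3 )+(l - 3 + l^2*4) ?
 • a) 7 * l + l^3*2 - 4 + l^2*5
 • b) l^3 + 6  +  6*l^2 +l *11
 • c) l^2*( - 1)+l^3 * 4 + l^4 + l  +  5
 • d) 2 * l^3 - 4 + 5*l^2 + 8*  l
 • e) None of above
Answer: a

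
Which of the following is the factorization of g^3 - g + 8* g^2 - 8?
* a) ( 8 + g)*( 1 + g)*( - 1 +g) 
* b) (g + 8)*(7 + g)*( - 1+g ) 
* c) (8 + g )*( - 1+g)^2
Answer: a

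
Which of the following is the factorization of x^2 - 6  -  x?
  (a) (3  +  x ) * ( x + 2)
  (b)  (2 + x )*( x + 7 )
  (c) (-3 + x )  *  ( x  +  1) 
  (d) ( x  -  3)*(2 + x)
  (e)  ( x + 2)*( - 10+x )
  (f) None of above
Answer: d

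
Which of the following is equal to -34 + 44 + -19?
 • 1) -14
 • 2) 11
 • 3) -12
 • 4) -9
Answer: 4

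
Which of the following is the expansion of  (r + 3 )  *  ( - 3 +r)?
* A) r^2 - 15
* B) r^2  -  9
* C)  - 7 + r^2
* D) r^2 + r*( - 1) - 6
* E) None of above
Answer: B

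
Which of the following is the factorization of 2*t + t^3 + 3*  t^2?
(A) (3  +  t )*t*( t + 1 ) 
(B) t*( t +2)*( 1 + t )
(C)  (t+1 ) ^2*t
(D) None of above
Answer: B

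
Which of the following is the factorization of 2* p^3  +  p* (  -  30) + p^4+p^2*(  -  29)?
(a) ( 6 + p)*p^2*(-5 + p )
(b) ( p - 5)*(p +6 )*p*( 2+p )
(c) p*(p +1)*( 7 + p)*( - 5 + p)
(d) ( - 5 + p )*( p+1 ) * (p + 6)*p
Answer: d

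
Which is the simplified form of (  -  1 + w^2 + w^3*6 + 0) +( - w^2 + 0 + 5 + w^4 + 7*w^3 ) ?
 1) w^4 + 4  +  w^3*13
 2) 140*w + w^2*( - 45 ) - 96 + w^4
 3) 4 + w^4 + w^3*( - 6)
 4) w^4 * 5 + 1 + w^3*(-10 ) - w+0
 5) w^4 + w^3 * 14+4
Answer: 1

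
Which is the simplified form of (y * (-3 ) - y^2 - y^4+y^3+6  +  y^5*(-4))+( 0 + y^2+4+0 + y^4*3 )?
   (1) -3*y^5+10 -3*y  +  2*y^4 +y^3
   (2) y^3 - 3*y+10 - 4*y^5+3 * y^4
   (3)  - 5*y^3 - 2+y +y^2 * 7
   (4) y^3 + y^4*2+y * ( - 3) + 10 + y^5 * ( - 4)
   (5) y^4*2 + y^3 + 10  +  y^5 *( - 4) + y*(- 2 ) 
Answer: 4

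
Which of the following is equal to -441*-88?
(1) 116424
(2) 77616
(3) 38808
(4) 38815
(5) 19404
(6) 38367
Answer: 3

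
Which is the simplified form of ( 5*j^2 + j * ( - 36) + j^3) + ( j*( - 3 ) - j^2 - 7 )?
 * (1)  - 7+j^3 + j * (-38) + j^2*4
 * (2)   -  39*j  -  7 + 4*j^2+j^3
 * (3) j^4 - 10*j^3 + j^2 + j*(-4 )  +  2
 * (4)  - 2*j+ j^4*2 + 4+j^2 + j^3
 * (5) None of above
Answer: 2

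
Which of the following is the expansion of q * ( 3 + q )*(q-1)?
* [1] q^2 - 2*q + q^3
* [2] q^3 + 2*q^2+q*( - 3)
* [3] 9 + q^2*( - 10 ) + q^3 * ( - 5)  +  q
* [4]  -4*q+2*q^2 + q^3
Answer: 2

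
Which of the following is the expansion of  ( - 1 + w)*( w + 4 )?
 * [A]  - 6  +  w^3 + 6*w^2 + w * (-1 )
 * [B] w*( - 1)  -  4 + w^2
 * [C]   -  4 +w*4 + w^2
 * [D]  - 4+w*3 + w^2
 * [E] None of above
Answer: D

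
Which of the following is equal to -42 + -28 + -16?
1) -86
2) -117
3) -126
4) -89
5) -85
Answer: 1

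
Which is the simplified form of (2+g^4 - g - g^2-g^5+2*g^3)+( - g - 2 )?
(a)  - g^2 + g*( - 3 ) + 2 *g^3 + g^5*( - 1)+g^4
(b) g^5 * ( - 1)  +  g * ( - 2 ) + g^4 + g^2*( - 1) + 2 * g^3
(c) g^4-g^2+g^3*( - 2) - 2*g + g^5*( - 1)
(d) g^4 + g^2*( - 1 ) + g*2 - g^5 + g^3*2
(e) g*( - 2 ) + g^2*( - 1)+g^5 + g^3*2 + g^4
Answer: b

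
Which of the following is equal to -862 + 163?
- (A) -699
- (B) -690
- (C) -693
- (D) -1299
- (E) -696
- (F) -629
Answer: A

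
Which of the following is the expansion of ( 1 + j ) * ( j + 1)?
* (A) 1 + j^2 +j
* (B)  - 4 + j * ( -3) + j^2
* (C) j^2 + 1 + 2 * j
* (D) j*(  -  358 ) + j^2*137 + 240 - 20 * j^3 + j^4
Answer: C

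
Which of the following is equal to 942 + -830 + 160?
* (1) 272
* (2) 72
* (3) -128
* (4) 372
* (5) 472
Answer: 1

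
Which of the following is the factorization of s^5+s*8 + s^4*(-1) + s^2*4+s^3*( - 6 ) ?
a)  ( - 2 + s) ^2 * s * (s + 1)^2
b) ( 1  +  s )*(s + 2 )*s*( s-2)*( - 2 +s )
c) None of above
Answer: b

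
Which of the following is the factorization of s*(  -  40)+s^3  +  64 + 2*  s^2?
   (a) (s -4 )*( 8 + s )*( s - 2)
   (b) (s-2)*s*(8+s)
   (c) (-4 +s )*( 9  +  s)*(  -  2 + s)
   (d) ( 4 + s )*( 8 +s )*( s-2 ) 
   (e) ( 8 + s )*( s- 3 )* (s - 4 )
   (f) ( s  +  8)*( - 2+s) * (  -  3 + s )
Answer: a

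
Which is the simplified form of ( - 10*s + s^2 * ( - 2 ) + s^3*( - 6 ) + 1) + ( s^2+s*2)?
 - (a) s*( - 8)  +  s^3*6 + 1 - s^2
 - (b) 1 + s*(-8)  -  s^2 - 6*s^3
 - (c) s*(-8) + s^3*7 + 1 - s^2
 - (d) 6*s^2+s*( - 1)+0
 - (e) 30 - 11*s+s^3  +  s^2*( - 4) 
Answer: b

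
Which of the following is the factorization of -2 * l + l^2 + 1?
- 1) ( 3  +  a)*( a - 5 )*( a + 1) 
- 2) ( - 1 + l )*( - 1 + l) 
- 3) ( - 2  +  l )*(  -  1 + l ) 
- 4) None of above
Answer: 2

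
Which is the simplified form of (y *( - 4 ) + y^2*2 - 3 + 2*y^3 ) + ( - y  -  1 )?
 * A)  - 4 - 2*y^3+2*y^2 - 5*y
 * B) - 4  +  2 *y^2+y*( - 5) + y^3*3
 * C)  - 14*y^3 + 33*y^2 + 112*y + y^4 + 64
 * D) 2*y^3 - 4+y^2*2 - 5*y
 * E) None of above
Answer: D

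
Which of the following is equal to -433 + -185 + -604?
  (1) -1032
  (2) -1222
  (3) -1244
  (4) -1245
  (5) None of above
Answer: 2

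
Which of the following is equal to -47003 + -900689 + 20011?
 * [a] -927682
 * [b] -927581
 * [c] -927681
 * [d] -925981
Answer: c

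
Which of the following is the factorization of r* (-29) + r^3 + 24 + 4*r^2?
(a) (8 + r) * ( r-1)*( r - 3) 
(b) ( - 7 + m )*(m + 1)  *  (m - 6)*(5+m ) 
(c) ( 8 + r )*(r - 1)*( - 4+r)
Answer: a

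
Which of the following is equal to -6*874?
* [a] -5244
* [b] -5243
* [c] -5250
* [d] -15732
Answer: a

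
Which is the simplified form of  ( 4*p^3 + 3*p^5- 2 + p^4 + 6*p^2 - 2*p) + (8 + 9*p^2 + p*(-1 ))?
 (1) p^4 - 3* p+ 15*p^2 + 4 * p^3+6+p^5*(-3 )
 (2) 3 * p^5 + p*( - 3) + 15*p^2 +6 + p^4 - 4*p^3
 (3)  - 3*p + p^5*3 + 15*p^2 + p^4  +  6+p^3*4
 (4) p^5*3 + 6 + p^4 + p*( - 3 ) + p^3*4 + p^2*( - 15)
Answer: 3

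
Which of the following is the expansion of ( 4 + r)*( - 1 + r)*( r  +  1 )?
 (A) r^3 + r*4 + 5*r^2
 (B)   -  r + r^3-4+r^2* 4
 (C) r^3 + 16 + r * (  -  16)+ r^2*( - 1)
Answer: B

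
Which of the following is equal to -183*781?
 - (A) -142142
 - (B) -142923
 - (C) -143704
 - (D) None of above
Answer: B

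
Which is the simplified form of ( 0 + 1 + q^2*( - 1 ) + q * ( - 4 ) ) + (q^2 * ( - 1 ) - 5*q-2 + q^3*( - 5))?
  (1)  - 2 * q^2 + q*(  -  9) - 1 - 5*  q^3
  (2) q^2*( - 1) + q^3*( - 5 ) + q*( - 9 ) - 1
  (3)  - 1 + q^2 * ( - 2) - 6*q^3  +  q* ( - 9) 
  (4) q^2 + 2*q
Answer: 1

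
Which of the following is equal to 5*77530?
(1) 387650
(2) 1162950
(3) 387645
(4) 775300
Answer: 1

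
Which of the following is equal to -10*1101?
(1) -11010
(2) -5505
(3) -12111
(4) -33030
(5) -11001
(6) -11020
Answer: 1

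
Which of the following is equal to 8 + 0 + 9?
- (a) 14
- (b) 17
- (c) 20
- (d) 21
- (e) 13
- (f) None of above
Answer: b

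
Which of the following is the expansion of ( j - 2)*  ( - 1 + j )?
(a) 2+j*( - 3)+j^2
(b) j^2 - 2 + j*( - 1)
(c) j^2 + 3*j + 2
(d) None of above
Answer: a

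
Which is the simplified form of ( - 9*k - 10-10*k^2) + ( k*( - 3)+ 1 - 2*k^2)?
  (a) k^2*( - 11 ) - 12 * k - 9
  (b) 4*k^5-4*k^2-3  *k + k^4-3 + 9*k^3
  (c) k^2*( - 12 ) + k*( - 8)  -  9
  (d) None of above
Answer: d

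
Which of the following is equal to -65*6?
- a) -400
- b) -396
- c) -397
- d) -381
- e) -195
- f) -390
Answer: f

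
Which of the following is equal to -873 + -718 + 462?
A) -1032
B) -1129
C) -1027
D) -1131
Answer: B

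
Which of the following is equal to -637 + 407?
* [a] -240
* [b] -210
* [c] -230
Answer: c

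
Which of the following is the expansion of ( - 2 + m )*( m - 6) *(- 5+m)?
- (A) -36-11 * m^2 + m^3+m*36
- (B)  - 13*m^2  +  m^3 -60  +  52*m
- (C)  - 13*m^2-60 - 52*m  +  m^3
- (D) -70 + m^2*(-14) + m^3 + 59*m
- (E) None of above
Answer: B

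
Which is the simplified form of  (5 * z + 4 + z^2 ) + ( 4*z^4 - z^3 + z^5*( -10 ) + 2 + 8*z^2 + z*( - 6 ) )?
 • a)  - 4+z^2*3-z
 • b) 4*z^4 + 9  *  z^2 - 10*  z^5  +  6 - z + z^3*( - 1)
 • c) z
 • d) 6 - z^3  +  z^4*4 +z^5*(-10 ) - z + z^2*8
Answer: b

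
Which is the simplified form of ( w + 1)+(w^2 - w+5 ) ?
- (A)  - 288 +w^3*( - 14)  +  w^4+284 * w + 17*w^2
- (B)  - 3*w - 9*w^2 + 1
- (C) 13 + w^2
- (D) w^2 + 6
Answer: D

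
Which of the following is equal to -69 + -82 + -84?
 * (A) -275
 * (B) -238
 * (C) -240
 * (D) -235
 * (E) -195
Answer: D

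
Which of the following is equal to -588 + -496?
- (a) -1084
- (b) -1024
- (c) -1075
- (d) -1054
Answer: a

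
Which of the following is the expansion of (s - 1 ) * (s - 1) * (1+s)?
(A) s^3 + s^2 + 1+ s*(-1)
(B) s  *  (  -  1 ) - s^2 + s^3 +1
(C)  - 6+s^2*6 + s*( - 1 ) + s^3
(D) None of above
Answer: B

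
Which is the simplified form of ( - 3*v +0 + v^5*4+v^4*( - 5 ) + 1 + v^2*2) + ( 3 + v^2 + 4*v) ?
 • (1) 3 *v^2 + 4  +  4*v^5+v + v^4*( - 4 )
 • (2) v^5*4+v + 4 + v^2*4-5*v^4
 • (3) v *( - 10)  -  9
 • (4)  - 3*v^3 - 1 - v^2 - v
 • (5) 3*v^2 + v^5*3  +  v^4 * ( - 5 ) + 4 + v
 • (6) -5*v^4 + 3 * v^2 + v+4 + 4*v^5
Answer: 6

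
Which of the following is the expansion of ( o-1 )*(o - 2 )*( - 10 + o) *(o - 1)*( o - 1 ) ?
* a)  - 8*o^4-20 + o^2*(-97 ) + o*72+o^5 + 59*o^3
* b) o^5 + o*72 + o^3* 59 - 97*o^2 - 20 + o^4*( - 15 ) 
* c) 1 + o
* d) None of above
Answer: b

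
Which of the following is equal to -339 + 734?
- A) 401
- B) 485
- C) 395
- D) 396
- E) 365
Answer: C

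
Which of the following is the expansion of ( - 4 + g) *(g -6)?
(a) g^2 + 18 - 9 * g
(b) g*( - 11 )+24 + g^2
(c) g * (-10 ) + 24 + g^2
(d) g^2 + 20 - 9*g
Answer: c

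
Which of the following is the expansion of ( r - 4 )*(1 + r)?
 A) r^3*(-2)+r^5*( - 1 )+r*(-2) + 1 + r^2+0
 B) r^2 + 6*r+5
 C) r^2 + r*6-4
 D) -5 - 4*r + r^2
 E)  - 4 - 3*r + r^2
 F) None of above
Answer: E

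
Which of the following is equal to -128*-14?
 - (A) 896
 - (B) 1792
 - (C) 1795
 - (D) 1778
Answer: B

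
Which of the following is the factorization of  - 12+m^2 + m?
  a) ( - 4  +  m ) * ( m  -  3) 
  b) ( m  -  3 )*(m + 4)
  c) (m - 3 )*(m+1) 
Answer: b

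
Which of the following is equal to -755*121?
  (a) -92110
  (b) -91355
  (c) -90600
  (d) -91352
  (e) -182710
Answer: b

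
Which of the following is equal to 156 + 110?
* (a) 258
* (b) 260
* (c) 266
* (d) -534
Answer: c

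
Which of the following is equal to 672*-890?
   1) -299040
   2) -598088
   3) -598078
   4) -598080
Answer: 4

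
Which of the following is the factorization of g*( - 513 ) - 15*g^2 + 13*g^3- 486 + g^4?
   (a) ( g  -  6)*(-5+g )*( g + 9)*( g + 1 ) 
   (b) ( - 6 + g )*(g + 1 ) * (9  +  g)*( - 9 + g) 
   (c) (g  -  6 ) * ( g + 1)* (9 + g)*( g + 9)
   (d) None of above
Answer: c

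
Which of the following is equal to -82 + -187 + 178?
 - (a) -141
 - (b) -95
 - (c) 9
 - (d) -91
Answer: d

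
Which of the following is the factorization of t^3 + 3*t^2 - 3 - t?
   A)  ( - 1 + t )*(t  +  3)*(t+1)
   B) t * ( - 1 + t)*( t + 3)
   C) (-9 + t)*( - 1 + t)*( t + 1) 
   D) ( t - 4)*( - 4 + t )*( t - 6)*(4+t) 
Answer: A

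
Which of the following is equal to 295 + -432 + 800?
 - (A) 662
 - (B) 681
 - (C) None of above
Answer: C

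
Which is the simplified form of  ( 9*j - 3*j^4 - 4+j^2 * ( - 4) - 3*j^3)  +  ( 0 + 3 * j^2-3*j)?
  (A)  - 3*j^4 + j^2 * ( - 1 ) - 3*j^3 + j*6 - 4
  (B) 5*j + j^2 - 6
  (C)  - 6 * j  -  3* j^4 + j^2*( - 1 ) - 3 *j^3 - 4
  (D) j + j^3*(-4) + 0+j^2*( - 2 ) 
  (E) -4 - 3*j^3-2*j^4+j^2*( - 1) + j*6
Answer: A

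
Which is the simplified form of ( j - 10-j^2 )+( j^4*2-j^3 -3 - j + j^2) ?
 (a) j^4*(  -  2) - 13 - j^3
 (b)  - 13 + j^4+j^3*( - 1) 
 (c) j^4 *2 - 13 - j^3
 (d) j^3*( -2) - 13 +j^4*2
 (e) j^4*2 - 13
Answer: c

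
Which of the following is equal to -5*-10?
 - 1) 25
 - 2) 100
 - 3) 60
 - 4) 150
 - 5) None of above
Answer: 5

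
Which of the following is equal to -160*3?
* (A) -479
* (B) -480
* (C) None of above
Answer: B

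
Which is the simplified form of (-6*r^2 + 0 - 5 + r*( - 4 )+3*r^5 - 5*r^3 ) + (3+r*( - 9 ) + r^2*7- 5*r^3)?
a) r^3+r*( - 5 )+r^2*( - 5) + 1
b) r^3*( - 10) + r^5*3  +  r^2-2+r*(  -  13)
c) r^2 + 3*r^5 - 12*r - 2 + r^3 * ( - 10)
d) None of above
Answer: b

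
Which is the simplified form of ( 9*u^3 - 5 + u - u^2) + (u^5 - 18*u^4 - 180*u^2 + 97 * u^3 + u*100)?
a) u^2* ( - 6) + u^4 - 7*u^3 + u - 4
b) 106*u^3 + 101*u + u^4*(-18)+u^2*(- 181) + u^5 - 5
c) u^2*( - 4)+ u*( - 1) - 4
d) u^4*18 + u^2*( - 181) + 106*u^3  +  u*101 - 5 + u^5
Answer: b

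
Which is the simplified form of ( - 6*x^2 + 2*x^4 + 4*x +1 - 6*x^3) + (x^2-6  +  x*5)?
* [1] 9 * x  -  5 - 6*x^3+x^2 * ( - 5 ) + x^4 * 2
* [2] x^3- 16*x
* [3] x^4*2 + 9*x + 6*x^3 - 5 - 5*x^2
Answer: 1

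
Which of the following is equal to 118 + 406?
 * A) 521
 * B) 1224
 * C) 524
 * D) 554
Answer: C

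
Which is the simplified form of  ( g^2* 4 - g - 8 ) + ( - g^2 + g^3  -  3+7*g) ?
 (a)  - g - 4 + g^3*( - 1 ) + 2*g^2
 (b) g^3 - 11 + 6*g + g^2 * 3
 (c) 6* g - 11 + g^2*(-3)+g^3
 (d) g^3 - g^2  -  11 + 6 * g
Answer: b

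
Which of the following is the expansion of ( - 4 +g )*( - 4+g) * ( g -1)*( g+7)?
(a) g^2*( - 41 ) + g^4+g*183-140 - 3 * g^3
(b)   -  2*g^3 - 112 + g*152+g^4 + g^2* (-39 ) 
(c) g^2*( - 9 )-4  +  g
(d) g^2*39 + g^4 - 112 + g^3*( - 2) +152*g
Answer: b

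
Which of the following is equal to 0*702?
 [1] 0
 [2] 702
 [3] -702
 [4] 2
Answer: 1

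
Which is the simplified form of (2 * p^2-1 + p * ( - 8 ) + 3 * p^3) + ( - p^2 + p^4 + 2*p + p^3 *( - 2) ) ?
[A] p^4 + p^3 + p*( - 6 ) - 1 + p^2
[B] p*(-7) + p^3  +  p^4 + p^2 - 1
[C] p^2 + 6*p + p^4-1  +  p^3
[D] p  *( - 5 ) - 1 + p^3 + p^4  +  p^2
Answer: A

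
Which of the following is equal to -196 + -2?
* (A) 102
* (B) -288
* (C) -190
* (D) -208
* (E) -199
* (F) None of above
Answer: F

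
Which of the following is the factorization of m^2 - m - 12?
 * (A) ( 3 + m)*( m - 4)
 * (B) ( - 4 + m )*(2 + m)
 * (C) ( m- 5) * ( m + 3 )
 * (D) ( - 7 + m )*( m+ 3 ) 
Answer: A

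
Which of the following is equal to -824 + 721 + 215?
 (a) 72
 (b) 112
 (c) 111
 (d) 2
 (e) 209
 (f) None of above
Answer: b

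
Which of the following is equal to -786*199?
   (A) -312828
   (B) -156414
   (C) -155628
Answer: B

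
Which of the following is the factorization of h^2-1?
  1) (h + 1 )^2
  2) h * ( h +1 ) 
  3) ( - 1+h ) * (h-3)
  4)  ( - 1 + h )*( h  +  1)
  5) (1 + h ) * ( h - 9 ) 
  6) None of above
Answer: 4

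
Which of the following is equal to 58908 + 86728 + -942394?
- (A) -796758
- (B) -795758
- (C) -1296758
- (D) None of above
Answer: A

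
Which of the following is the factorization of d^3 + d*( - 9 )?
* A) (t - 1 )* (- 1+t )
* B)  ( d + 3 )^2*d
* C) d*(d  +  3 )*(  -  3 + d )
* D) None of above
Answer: C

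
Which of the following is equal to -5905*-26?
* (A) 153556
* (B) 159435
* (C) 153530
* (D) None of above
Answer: C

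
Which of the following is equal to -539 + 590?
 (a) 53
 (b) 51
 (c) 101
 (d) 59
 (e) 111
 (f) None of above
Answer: b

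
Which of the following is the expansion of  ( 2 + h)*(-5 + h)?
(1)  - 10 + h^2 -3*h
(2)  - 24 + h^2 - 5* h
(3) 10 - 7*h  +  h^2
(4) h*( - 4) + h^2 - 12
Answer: 1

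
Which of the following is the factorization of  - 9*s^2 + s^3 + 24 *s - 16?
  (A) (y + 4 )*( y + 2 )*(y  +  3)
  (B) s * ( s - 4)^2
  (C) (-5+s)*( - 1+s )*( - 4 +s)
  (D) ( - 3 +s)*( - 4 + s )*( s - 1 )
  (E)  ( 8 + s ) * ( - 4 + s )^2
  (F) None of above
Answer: F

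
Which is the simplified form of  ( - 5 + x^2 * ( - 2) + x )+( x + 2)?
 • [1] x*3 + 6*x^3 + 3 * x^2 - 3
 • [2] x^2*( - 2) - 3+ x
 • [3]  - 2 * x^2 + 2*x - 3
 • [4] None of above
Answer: 3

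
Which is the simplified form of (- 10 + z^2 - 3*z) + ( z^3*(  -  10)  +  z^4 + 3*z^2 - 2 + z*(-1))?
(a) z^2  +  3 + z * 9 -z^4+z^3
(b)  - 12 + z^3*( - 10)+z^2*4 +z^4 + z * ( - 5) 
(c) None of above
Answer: c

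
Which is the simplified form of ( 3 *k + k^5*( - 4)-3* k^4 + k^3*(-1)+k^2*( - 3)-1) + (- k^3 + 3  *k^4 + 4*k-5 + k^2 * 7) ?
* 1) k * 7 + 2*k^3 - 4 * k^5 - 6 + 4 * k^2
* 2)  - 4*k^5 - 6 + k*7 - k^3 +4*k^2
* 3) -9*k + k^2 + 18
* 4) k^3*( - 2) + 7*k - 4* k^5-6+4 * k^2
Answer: 4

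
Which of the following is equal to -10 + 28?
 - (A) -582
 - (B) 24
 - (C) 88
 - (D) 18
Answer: D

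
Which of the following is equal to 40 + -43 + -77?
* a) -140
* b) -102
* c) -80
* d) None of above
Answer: c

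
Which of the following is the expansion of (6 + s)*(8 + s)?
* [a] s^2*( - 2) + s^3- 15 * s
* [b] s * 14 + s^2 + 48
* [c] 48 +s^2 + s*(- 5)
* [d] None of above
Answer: b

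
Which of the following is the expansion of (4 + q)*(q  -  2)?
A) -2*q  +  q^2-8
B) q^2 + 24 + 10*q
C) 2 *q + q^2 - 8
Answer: C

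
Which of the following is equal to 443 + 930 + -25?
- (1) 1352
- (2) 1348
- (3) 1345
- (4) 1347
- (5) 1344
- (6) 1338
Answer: 2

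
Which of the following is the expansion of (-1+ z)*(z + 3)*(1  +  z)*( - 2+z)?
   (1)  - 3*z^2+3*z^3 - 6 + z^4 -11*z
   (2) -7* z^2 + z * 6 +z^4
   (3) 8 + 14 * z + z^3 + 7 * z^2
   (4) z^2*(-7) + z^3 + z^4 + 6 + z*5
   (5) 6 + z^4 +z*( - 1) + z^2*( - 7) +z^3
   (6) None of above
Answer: 5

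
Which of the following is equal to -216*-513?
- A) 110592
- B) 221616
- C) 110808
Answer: C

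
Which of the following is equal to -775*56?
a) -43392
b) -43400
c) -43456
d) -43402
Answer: b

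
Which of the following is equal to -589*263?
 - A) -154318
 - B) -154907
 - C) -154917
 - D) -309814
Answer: B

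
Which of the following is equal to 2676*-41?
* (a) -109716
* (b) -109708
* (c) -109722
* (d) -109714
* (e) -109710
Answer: a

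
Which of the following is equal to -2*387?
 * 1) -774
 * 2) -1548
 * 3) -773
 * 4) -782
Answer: 1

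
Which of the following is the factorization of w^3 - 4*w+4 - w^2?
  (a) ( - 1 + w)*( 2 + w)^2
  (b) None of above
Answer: b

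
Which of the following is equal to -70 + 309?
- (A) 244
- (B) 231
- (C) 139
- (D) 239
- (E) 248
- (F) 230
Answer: D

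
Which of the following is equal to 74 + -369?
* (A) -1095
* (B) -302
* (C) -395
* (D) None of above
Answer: D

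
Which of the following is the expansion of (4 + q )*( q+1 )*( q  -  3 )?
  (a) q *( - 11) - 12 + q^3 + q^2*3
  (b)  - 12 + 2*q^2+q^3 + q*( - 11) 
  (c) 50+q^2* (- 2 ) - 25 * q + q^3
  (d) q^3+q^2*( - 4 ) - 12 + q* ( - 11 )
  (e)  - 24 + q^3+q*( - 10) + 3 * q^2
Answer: b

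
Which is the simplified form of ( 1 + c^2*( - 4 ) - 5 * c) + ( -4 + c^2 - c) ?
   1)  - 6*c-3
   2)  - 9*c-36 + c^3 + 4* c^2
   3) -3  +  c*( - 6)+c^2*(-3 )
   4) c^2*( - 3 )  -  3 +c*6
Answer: 3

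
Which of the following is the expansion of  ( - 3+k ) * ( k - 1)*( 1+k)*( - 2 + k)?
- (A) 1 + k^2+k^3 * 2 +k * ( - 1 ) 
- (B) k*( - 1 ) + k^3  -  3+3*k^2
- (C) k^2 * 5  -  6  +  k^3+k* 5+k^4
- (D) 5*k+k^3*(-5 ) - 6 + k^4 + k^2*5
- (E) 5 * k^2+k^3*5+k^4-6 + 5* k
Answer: D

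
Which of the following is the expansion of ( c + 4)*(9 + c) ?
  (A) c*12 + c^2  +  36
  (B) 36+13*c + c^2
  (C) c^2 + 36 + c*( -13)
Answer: B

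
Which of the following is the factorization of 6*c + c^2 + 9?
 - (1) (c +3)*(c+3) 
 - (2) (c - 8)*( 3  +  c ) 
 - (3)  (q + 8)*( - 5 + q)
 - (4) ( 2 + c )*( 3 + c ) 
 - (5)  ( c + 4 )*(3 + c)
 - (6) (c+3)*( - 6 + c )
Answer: 1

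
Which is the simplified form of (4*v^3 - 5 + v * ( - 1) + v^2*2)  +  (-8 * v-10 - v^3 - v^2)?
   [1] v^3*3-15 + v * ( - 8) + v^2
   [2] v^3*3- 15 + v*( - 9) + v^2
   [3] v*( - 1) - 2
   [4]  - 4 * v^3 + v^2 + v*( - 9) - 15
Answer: 2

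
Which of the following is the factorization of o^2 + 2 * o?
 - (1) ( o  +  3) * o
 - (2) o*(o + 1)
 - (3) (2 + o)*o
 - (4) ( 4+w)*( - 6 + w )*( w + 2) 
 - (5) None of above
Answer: 3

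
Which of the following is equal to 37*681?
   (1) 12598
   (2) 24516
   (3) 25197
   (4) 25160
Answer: 3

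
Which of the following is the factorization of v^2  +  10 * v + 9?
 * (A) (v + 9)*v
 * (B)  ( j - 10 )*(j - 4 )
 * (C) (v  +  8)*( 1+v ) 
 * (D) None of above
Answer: D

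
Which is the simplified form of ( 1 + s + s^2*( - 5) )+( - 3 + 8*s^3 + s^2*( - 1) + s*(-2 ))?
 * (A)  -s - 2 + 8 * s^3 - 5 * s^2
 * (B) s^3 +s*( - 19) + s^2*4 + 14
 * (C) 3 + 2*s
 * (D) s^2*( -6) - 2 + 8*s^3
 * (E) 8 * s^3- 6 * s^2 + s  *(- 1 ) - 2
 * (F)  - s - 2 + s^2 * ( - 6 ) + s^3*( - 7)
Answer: E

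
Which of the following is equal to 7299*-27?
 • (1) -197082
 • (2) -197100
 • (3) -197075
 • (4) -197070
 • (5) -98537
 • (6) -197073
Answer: 6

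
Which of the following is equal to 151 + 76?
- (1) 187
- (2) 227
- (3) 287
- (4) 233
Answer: 2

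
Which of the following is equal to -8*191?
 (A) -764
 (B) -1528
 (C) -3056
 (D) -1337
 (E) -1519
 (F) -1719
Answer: B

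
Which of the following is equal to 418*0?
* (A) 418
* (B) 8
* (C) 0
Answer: C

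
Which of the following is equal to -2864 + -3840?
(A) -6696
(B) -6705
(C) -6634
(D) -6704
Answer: D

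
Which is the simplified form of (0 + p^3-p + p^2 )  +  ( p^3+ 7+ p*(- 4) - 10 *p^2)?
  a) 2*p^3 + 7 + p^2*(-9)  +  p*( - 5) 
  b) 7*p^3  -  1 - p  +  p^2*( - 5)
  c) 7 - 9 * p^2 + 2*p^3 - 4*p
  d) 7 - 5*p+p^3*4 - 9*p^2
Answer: a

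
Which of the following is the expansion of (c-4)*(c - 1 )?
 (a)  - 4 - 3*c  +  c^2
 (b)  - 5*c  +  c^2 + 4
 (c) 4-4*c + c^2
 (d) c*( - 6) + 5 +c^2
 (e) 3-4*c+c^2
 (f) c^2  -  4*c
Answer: b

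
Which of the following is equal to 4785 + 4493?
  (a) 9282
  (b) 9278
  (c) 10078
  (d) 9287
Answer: b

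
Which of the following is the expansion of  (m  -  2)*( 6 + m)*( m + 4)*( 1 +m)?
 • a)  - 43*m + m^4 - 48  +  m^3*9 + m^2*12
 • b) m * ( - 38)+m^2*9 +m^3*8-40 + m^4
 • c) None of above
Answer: c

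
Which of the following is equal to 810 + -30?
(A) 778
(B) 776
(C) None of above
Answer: C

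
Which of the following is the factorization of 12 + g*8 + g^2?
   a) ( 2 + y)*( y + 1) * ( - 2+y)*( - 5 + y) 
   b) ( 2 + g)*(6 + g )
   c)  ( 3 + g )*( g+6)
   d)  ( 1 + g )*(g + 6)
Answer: b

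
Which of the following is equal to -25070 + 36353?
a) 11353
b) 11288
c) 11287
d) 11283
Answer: d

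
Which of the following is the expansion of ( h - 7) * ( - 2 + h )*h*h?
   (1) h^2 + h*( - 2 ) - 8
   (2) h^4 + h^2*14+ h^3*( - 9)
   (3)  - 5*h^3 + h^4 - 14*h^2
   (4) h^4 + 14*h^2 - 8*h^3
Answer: 2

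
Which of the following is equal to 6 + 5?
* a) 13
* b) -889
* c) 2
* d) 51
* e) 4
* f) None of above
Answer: f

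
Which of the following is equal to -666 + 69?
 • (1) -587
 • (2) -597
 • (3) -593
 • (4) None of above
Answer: 2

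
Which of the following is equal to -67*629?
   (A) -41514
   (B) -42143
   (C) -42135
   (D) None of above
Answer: B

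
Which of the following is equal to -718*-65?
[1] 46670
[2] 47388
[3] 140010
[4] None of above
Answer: 1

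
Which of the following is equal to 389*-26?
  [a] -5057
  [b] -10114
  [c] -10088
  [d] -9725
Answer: b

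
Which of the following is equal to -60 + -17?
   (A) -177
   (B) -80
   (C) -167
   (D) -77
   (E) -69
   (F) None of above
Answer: D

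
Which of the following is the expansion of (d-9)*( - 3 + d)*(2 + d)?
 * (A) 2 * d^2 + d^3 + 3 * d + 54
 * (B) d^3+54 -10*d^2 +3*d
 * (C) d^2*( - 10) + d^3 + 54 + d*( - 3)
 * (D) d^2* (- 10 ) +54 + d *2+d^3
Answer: B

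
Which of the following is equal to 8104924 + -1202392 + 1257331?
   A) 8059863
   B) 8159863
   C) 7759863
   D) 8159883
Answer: B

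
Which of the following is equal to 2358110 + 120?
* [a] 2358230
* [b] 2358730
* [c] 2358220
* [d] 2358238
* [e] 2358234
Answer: a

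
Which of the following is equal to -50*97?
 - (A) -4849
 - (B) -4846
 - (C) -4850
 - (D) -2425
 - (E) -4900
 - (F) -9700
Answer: C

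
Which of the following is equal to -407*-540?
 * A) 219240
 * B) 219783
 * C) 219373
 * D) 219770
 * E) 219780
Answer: E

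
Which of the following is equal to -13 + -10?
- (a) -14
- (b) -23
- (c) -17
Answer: b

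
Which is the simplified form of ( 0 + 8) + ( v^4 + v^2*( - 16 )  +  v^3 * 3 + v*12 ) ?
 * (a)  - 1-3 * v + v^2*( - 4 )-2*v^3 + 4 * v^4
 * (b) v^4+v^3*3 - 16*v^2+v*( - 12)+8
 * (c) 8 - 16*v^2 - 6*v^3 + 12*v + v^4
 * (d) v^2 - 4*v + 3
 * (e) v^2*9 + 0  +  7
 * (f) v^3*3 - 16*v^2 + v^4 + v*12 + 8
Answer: f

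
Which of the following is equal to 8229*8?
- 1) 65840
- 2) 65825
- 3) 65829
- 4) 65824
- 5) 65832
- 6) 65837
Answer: 5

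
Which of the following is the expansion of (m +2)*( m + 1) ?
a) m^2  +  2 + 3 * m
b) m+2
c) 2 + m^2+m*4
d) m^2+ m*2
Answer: a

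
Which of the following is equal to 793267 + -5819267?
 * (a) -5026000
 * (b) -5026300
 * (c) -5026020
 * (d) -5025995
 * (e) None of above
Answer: a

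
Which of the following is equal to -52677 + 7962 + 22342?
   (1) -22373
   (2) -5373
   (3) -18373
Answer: 1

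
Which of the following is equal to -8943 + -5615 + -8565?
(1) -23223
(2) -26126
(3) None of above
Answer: 3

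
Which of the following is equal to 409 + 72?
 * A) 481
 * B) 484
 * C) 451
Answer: A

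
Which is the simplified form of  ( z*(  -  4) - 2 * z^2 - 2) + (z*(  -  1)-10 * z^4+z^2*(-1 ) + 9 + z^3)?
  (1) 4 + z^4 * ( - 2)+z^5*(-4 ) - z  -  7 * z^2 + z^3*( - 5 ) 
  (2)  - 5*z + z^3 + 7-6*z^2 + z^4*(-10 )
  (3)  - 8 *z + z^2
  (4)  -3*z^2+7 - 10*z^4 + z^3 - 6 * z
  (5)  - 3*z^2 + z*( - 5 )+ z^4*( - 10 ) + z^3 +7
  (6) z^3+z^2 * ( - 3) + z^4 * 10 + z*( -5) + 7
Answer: 5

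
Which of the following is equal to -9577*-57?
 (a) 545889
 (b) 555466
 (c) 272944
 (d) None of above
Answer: a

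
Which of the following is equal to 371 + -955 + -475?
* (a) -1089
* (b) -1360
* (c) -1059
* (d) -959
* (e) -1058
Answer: c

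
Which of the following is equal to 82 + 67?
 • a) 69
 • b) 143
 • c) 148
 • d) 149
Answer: d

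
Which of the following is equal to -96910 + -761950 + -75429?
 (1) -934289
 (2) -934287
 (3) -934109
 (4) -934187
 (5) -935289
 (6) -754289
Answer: 1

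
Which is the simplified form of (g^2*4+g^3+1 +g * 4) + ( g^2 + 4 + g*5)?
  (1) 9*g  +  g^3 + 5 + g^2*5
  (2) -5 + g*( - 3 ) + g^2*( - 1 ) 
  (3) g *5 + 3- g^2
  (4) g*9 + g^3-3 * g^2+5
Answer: 1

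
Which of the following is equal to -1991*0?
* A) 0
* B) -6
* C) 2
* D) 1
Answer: A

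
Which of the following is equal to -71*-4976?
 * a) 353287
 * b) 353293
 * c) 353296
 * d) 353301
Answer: c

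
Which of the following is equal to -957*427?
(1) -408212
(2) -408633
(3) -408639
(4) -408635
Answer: 3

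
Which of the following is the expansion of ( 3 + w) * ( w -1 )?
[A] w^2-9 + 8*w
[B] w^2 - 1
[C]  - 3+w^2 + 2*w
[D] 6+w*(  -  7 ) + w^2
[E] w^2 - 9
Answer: C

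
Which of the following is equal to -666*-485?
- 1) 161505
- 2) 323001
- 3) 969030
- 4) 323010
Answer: 4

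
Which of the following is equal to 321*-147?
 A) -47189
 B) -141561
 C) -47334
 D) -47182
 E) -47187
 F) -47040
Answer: E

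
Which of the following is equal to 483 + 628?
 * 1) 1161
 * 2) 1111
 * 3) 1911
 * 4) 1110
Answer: 2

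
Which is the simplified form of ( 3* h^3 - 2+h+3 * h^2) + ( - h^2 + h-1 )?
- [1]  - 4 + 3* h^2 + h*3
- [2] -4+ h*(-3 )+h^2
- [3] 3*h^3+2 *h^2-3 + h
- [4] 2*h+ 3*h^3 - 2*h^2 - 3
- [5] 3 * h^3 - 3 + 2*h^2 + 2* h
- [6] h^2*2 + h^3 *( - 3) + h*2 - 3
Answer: 5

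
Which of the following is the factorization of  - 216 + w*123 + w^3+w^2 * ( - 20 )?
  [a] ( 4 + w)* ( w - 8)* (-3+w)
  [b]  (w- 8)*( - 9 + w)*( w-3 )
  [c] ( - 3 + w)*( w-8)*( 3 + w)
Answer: b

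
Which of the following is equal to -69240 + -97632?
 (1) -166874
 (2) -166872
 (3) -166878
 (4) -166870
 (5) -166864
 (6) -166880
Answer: 2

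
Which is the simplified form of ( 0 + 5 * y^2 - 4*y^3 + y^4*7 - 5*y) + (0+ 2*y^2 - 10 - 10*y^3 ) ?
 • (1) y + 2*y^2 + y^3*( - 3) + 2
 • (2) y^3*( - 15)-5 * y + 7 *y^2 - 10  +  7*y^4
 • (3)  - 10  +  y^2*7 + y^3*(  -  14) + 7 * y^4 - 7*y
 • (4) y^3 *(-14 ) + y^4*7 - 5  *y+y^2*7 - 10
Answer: 4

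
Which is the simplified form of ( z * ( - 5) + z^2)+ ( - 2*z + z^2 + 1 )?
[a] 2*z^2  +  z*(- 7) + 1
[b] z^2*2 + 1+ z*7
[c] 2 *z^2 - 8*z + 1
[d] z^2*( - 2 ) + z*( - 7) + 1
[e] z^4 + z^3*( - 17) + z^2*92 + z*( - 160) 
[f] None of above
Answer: a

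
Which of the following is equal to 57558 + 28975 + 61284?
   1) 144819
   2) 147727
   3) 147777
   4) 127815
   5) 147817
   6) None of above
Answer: 5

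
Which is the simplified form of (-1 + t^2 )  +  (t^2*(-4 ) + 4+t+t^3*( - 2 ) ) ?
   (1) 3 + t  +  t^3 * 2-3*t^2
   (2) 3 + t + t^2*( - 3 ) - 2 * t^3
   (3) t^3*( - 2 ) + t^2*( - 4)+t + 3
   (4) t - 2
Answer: 2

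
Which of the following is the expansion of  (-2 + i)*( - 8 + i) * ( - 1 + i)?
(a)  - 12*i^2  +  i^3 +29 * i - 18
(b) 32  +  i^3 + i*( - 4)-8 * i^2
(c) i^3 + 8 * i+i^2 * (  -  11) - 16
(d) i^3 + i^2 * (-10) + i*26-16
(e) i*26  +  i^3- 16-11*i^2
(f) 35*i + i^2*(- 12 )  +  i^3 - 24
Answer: e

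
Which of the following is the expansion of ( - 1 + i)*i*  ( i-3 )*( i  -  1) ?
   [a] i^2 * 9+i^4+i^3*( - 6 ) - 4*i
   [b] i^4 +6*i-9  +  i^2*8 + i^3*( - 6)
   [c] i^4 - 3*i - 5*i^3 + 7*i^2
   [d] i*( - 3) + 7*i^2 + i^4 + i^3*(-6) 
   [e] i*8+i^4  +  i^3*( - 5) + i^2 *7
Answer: c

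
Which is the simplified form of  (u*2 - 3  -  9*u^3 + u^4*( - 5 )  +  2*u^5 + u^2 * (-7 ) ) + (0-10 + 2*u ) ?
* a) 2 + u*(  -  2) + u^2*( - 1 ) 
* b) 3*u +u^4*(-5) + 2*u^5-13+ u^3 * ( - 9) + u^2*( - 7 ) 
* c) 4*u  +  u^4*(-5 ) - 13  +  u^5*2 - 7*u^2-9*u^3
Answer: c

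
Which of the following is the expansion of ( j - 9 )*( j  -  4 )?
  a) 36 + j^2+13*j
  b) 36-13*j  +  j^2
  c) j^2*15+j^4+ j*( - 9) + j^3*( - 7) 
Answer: b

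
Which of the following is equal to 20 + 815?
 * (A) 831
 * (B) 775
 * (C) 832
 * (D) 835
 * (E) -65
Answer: D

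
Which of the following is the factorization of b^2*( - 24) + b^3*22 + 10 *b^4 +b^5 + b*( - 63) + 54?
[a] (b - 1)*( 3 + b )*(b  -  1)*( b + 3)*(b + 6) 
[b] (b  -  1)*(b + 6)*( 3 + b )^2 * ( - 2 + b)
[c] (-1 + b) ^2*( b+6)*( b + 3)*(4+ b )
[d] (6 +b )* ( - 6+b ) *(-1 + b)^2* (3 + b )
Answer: a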